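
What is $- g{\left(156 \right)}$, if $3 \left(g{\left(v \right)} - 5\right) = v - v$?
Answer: $-5$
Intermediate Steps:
$g{\left(v \right)} = 5$ ($g{\left(v \right)} = 5 + \frac{v - v}{3} = 5 + \frac{1}{3} \cdot 0 = 5 + 0 = 5$)
$- g{\left(156 \right)} = \left(-1\right) 5 = -5$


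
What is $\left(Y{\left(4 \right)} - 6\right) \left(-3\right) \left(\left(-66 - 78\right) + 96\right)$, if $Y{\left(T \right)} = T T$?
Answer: $1440$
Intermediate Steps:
$Y{\left(T \right)} = T^{2}$
$\left(Y{\left(4 \right)} - 6\right) \left(-3\right) \left(\left(-66 - 78\right) + 96\right) = \left(4^{2} - 6\right) \left(-3\right) \left(\left(-66 - 78\right) + 96\right) = \left(16 - 6\right) \left(-3\right) \left(\left(-66 - 78\right) + 96\right) = 10 \left(-3\right) \left(-144 + 96\right) = \left(-30\right) \left(-48\right) = 1440$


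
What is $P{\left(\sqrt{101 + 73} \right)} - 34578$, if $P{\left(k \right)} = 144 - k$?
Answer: $-34434 - \sqrt{174} \approx -34447.0$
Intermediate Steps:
$P{\left(\sqrt{101 + 73} \right)} - 34578 = \left(144 - \sqrt{101 + 73}\right) - 34578 = \left(144 - \sqrt{174}\right) - 34578 = -34434 - \sqrt{174}$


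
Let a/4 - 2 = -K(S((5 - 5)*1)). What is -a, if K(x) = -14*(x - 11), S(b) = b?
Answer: 608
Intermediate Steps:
K(x) = 154 - 14*x (K(x) = -14*(-11 + x) = 154 - 14*x)
a = -608 (a = 8 + 4*(-(154 - 14*(5 - 5))) = 8 + 4*(-(154 - 0)) = 8 + 4*(-(154 - 14*0)) = 8 + 4*(-(154 + 0)) = 8 + 4*(-1*154) = 8 + 4*(-154) = 8 - 616 = -608)
-a = -1*(-608) = 608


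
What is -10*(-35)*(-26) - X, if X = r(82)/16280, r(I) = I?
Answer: -74074041/8140 ≈ -9100.0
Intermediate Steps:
X = 41/8140 (X = 82/16280 = 82*(1/16280) = 41/8140 ≈ 0.0050369)
-10*(-35)*(-26) - X = -10*(-35)*(-26) - 1*41/8140 = 350*(-26) - 41/8140 = -9100 - 41/8140 = -74074041/8140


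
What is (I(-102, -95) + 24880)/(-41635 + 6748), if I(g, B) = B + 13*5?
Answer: -24850/34887 ≈ -0.71230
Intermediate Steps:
I(g, B) = 65 + B (I(g, B) = B + 65 = 65 + B)
(I(-102, -95) + 24880)/(-41635 + 6748) = ((65 - 95) + 24880)/(-41635 + 6748) = (-30 + 24880)/(-34887) = 24850*(-1/34887) = -24850/34887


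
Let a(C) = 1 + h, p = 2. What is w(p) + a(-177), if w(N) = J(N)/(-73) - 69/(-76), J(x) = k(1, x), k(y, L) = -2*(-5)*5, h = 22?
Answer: 128841/5548 ≈ 23.223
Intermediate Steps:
k(y, L) = 50 (k(y, L) = 10*5 = 50)
J(x) = 50
w(N) = 1237/5548 (w(N) = 50/(-73) - 69/(-76) = 50*(-1/73) - 69*(-1/76) = -50/73 + 69/76 = 1237/5548)
a(C) = 23 (a(C) = 1 + 22 = 23)
w(p) + a(-177) = 1237/5548 + 23 = 128841/5548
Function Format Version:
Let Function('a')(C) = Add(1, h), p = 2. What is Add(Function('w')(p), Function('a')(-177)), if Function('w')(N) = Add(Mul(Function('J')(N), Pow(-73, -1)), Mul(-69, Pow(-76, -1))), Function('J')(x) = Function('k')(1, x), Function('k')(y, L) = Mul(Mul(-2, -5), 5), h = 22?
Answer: Rational(128841, 5548) ≈ 23.223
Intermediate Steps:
Function('k')(y, L) = 50 (Function('k')(y, L) = Mul(10, 5) = 50)
Function('J')(x) = 50
Function('w')(N) = Rational(1237, 5548) (Function('w')(N) = Add(Mul(50, Pow(-73, -1)), Mul(-69, Pow(-76, -1))) = Add(Mul(50, Rational(-1, 73)), Mul(-69, Rational(-1, 76))) = Add(Rational(-50, 73), Rational(69, 76)) = Rational(1237, 5548))
Function('a')(C) = 23 (Function('a')(C) = Add(1, 22) = 23)
Add(Function('w')(p), Function('a')(-177)) = Add(Rational(1237, 5548), 23) = Rational(128841, 5548)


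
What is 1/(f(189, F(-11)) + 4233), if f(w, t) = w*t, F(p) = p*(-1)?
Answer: 1/6312 ≈ 0.00015843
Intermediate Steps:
F(p) = -p
f(w, t) = t*w
1/(f(189, F(-11)) + 4233) = 1/(-1*(-11)*189 + 4233) = 1/(11*189 + 4233) = 1/(2079 + 4233) = 1/6312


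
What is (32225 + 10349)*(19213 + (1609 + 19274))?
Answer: 1707047104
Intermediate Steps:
(32225 + 10349)*(19213 + (1609 + 19274)) = 42574*(19213 + 20883) = 42574*40096 = 1707047104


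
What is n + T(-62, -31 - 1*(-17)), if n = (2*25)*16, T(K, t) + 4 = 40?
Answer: 836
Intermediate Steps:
T(K, t) = 36 (T(K, t) = -4 + 40 = 36)
n = 800 (n = 50*16 = 800)
n + T(-62, -31 - 1*(-17)) = 800 + 36 = 836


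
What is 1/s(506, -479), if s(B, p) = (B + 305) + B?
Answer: 1/1317 ≈ 0.00075930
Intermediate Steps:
s(B, p) = 305 + 2*B (s(B, p) = (305 + B) + B = 305 + 2*B)
1/s(506, -479) = 1/(305 + 2*506) = 1/(305 + 1012) = 1/1317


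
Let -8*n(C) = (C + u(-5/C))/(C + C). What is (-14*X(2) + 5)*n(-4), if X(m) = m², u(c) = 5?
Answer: -51/64 ≈ -0.79688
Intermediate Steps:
n(C) = -(5 + C)/(16*C) (n(C) = -(C + 5)/(8*(C + C)) = -(5 + C)/(8*(2*C)) = -(5 + C)*1/(2*C)/8 = -(5 + C)/(16*C))
(-14*X(2) + 5)*n(-4) = (-14*2² + 5)*((1/16)*(-5 - 1*(-4))/(-4)) = (-14*4 + 5)*((1/16)*(-¼)*(-5 + 4)) = (-56 + 5)*((1/16)*(-¼)*(-1)) = -51*1/64 = -51/64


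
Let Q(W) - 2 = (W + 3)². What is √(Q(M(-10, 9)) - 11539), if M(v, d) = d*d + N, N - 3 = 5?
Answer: I*√3073 ≈ 55.435*I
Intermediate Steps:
N = 8 (N = 3 + 5 = 8)
M(v, d) = 8 + d² (M(v, d) = d*d + 8 = d² + 8 = 8 + d²)
Q(W) = 2 + (3 + W)² (Q(W) = 2 + (W + 3)² = 2 + (3 + W)²)
√(Q(M(-10, 9)) - 11539) = √((2 + (3 + (8 + 9²))²) - 11539) = √((2 + (3 + (8 + 81))²) - 11539) = √((2 + (3 + 89)²) - 11539) = √((2 + 92²) - 11539) = √((2 + 8464) - 11539) = √(8466 - 11539) = √(-3073) = I*√3073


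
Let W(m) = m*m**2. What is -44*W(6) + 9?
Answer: -9495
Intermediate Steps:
W(m) = m**3
-44*W(6) + 9 = -44*6**3 + 9 = -44*216 + 9 = -9504 + 9 = -9495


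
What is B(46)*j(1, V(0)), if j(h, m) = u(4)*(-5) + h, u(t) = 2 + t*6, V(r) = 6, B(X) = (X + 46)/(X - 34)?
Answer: -989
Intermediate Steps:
B(X) = (46 + X)/(-34 + X)
u(t) = 2 + 6*t
j(h, m) = -130 + h (j(h, m) = (2 + 6*4)*(-5) + h = (2 + 24)*(-5) + h = 26*(-5) + h = -130 + h)
B(46)*j(1, V(0)) = ((46 + 46)/(-34 + 46))*(-130 + 1) = (92/12)*(-129) = ((1/12)*92)*(-129) = (23/3)*(-129) = -989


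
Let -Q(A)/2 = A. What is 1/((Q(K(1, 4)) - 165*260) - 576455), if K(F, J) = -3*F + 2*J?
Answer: -1/619365 ≈ -1.6146e-6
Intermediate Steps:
Q(A) = -2*A
1/((Q(K(1, 4)) - 165*260) - 576455) = 1/((-2*(-3*1 + 2*4) - 165*260) - 576455) = 1/((-2*(-3 + 8) - 42900) - 576455) = 1/((-2*5 - 42900) - 576455) = 1/((-10 - 42900) - 576455) = 1/(-42910 - 576455) = 1/(-619365) = -1/619365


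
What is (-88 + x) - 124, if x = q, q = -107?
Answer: -319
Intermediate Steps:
x = -107
(-88 + x) - 124 = (-88 - 107) - 124 = -195 - 124 = -319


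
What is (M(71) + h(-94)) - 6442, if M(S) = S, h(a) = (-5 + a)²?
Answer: 3430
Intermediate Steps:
(M(71) + h(-94)) - 6442 = (71 + (-5 - 94)²) - 6442 = (71 + (-99)²) - 6442 = (71 + 9801) - 6442 = 9872 - 6442 = 3430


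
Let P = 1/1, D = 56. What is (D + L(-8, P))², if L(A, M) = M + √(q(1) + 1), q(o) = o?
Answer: (57 + √2)² ≈ 3412.2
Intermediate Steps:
P = 1
L(A, M) = M + √2 (L(A, M) = M + √(1 + 1) = M + √2)
(D + L(-8, P))² = (56 + (1 + √2))² = (57 + √2)²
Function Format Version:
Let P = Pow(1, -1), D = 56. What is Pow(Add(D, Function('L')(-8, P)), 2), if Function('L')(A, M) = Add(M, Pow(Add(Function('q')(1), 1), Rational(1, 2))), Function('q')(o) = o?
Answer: Pow(Add(57, Pow(2, Rational(1, 2))), 2) ≈ 3412.2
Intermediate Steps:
P = 1
Function('L')(A, M) = Add(M, Pow(2, Rational(1, 2))) (Function('L')(A, M) = Add(M, Pow(Add(1, 1), Rational(1, 2))) = Add(M, Pow(2, Rational(1, 2))))
Pow(Add(D, Function('L')(-8, P)), 2) = Pow(Add(56, Add(1, Pow(2, Rational(1, 2)))), 2) = Pow(Add(57, Pow(2, Rational(1, 2))), 2)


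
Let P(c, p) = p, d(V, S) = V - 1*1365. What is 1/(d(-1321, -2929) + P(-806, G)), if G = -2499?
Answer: -1/5185 ≈ -0.00019286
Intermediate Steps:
d(V, S) = -1365 + V (d(V, S) = V - 1365 = -1365 + V)
1/(d(-1321, -2929) + P(-806, G)) = 1/((-1365 - 1321) - 2499) = 1/(-2686 - 2499) = 1/(-5185) = -1/5185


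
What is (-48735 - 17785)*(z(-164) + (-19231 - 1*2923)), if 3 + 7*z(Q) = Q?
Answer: 10326897400/7 ≈ 1.4753e+9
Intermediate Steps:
z(Q) = -3/7 + Q/7
(-48735 - 17785)*(z(-164) + (-19231 - 1*2923)) = (-48735 - 17785)*((-3/7 + (⅐)*(-164)) + (-19231 - 1*2923)) = -66520*((-3/7 - 164/7) + (-19231 - 2923)) = -66520*(-167/7 - 22154) = -66520*(-155245/7) = 10326897400/7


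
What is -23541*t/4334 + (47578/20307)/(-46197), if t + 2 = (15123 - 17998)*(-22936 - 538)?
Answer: -745211229462624472012/2032911411993 ≈ -3.6657e+8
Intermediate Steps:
t = 67487748 (t = -2 + (15123 - 17998)*(-22936 - 538) = -2 - 2875*(-23474) = -2 + 67487750 = 67487748)
-23541*t/4334 + (47578/20307)/(-46197) = -23541/(4334/67487748) + (47578/20307)/(-46197) = -23541/(4334*(1/67487748)) + (47578*(1/20307))*(-1/46197) = -23541/2167/33743874 + (47578/20307)*(-1/46197) = -23541*33743874/2167 - 47578/938122479 = -794364537834/2167 - 47578/938122479 = -745211229462624472012/2032911411993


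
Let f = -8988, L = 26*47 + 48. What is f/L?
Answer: -4494/635 ≈ -7.0772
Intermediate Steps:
L = 1270 (L = 1222 + 48 = 1270)
f/L = -8988/1270 = -8988*1/1270 = -4494/635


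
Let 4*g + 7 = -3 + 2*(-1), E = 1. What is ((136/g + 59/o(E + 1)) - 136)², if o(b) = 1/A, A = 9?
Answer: 1100401/9 ≈ 1.2227e+5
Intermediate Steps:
g = -3 (g = -7/4 + (-3 + 2*(-1))/4 = -7/4 + (-3 - 2)/4 = -7/4 + (¼)*(-5) = -7/4 - 5/4 = -3)
o(b) = ⅑ (o(b) = 1/9 = ⅑)
((136/g + 59/o(E + 1)) - 136)² = ((136/(-3) + 59/(⅑)) - 136)² = ((136*(-⅓) + 59*9) - 136)² = ((-136/3 + 531) - 136)² = (1457/3 - 136)² = (1049/3)² = 1100401/9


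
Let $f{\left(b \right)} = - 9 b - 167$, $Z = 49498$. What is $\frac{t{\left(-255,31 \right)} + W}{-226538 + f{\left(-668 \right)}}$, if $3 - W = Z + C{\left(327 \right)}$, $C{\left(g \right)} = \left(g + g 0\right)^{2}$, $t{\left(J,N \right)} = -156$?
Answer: $\frac{156580}{220693} \approx 0.70949$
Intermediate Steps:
$f{\left(b \right)} = -167 - 9 b$
$C{\left(g \right)} = g^{2}$ ($C{\left(g \right)} = \left(g + 0\right)^{2} = g^{2}$)
$W = -156424$ ($W = 3 - \left(49498 + 327^{2}\right) = 3 - \left(49498 + 106929\right) = 3 - 156427 = -156424$)
$\frac{t{\left(-255,31 \right)} + W}{-226538 + f{\left(-668 \right)}} = \frac{-156 - 156424}{-226538 - -5845} = - \frac{156580}{-226538 + \left(-167 + 6012\right)} = - \frac{156580}{-226538 + 5845} = - \frac{156580}{-220693} = \left(-156580\right) \left(- \frac{1}{220693}\right) = \frac{156580}{220693}$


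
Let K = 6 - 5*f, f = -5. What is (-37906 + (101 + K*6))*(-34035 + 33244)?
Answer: 29756629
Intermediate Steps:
K = 31 (K = 6 - 5*(-5) = 6 + 25 = 31)
(-37906 + (101 + K*6))*(-34035 + 33244) = (-37906 + (101 + 31*6))*(-34035 + 33244) = (-37906 + (101 + 186))*(-791) = (-37906 + 287)*(-791) = -37619*(-791) = 29756629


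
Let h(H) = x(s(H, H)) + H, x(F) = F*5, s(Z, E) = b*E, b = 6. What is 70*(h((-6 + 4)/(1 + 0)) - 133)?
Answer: -13650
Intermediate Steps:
s(Z, E) = 6*E
x(F) = 5*F
h(H) = 31*H (h(H) = 5*(6*H) + H = 30*H + H = 31*H)
70*(h((-6 + 4)/(1 + 0)) - 133) = 70*(31*((-6 + 4)/(1 + 0)) - 133) = 70*(31*(-2/1) - 133) = 70*(31*(-2*1) - 133) = 70*(31*(-2) - 133) = 70*(-62 - 133) = 70*(-195) = -13650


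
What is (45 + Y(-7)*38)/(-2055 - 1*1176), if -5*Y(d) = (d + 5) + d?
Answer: -63/1795 ≈ -0.035097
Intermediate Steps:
Y(d) = -1 - 2*d/5 (Y(d) = -((d + 5) + d)/5 = -((5 + d) + d)/5 = -(5 + 2*d)/5 = -1 - 2*d/5)
(45 + Y(-7)*38)/(-2055 - 1*1176) = (45 + (-1 - ⅖*(-7))*38)/(-2055 - 1*1176) = (45 + (-1 + 14/5)*38)/(-2055 - 1176) = (45 + (9/5)*38)/(-3231) = (45 + 342/5)*(-1/3231) = (567/5)*(-1/3231) = -63/1795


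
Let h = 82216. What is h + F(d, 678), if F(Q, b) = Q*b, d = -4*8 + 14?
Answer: 70012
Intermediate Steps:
d = -18 (d = -32 + 14 = -18)
h + F(d, 678) = 82216 - 18*678 = 82216 - 12204 = 70012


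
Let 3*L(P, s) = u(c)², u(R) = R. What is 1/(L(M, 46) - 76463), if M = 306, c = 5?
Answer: -3/229364 ≈ -1.3080e-5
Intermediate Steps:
L(P, s) = 25/3 (L(P, s) = (⅓)*5² = (⅓)*25 = 25/3)
1/(L(M, 46) - 76463) = 1/(25/3 - 76463) = 1/(-229364/3) = -3/229364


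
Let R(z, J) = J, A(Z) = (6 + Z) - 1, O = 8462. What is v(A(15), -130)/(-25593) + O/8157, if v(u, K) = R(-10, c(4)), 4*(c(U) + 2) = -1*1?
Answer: 288781759/278349468 ≈ 1.0375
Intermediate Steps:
A(Z) = 5 + Z
c(U) = -9/4 (c(U) = -2 + (-1*1)/4 = -2 + (¼)*(-1) = -2 - ¼ = -9/4)
v(u, K) = -9/4
v(A(15), -130)/(-25593) + O/8157 = -9/4/(-25593) + 8462/8157 = -9/4*(-1/25593) + 8462*(1/8157) = 3/34124 + 8462/8157 = 288781759/278349468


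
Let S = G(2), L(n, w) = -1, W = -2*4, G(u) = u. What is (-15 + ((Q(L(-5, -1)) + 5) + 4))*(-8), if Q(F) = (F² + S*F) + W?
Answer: 120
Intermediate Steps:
W = -8
S = 2
Q(F) = -8 + F² + 2*F (Q(F) = (F² + 2*F) - 8 = -8 + F² + 2*F)
(-15 + ((Q(L(-5, -1)) + 5) + 4))*(-8) = (-15 + (((-8 + (-1)² + 2*(-1)) + 5) + 4))*(-8) = (-15 + (((-8 + 1 - 2) + 5) + 4))*(-8) = (-15 + ((-9 + 5) + 4))*(-8) = (-15 + (-4 + 4))*(-8) = (-15 + 0)*(-8) = -15*(-8) = 120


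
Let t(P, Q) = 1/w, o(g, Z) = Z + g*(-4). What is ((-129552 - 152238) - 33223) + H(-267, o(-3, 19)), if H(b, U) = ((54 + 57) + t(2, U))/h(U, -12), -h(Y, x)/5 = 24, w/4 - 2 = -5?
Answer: -453620051/1440 ≈ -3.1501e+5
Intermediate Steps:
w = -12 (w = 8 + 4*(-5) = 8 - 20 = -12)
o(g, Z) = Z - 4*g
h(Y, x) = -120 (h(Y, x) = -5*24 = -120)
t(P, Q) = -1/12 (t(P, Q) = 1/(-12) = -1/12)
H(b, U) = -1331/1440 (H(b, U) = ((54 + 57) - 1/12)/(-120) = (111 - 1/12)*(-1/120) = (1331/12)*(-1/120) = -1331/1440)
((-129552 - 152238) - 33223) + H(-267, o(-3, 19)) = ((-129552 - 152238) - 33223) - 1331/1440 = (-281790 - 33223) - 1331/1440 = -315013 - 1331/1440 = -453620051/1440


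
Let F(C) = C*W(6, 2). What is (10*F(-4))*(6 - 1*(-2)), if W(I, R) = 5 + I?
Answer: -3520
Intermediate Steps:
F(C) = 11*C (F(C) = C*(5 + 6) = C*11 = 11*C)
(10*F(-4))*(6 - 1*(-2)) = (10*(11*(-4)))*(6 - 1*(-2)) = (10*(-44))*(6 + 2) = -440*8 = -3520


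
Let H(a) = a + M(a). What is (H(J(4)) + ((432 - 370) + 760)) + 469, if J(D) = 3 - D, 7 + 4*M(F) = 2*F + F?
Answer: 2575/2 ≈ 1287.5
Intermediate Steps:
M(F) = -7/4 + 3*F/4 (M(F) = -7/4 + (2*F + F)/4 = -7/4 + (3*F)/4 = -7/4 + 3*F/4)
H(a) = -7/4 + 7*a/4 (H(a) = a + (-7/4 + 3*a/4) = -7/4 + 7*a/4)
(H(J(4)) + ((432 - 370) + 760)) + 469 = ((-7/4 + 7*(3 - 1*4)/4) + ((432 - 370) + 760)) + 469 = ((-7/4 + 7*(3 - 4)/4) + (62 + 760)) + 469 = ((-7/4 + (7/4)*(-1)) + 822) + 469 = ((-7/4 - 7/4) + 822) + 469 = (-7/2 + 822) + 469 = 1637/2 + 469 = 2575/2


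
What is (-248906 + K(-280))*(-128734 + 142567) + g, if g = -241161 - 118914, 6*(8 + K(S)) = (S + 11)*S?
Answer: -3269937177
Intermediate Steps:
K(S) = -8 + S*(11 + S)/6 (K(S) = -8 + ((S + 11)*S)/6 = -8 + ((11 + S)*S)/6 = -8 + (S*(11 + S))/6 = -8 + S*(11 + S)/6)
g = -360075
(-248906 + K(-280))*(-128734 + 142567) + g = (-248906 + (-8 + (⅙)*(-280)² + (11/6)*(-280)))*(-128734 + 142567) - 360075 = (-248906 + (-8 + (⅙)*78400 - 1540/3))*13833 - 360075 = (-248906 + (-8 + 39200/3 - 1540/3))*13833 - 360075 = (-248906 + 37636/3)*13833 - 360075 = -709082/3*13833 - 360075 = -3269577102 - 360075 = -3269937177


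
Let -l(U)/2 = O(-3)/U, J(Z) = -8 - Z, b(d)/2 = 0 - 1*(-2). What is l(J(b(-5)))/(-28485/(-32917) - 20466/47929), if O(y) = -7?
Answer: -11043752251/4149469458 ≈ -2.6615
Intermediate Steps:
b(d) = 4 (b(d) = 2*(0 - 1*(-2)) = 2*(0 + 2) = 2*2 = 4)
l(U) = 14/U (l(U) = -(-14)/U = 14/U)
l(J(b(-5)))/(-28485/(-32917) - 20466/47929) = (14/(-8 - 1*4))/(-28485/(-32917) - 20466/47929) = (14/(-8 - 4))/(-28485*(-1/32917) - 20466*1/47929) = (14/(-12))/(28485/32917 - 20466/47929) = (14*(-1/12))/(691578243/1577678893) = -7/6*1577678893/691578243 = -11043752251/4149469458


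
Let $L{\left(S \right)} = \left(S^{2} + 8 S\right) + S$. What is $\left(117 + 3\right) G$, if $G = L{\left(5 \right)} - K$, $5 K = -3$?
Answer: $8472$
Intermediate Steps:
$K = - \frac{3}{5}$ ($K = \frac{1}{5} \left(-3\right) = - \frac{3}{5} \approx -0.6$)
$L{\left(S \right)} = S^{2} + 9 S$
$G = \frac{353}{5}$ ($G = 5 \left(9 + 5\right) - - \frac{3}{5} = 5 \cdot 14 + \frac{3}{5} = 70 + \frac{3}{5} = \frac{353}{5} \approx 70.6$)
$\left(117 + 3\right) G = \left(117 + 3\right) \frac{353}{5} = 120 \cdot \frac{353}{5} = 8472$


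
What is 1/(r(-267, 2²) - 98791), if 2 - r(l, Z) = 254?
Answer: -1/99043 ≈ -1.0097e-5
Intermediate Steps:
r(l, Z) = -252 (r(l, Z) = 2 - 1*254 = 2 - 254 = -252)
1/(r(-267, 2²) - 98791) = 1/(-252 - 98791) = 1/(-99043) = -1/99043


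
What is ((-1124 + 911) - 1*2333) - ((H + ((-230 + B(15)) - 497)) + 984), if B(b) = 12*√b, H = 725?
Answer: -3528 - 12*√15 ≈ -3574.5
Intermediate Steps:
((-1124 + 911) - 1*2333) - ((H + ((-230 + B(15)) - 497)) + 984) = ((-1124 + 911) - 1*2333) - ((725 + ((-230 + 12*√15) - 497)) + 984) = (-213 - 2333) - ((725 + (-727 + 12*√15)) + 984) = -2546 - ((-2 + 12*√15) + 984) = -2546 - (982 + 12*√15) = -2546 + (-982 - 12*√15) = -3528 - 12*√15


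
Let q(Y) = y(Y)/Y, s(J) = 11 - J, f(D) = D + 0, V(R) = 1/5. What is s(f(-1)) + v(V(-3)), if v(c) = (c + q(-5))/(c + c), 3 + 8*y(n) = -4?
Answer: 207/16 ≈ 12.938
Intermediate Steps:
V(R) = ⅕
f(D) = D
y(n) = -7/8 (y(n) = -3/8 + (⅛)*(-4) = -3/8 - ½ = -7/8)
q(Y) = -7/(8*Y)
v(c) = (7/40 + c)/(2*c) (v(c) = (c - 7/8/(-5))/(c + c) = (c - 7/8*(-⅕))/((2*c)) = (c + 7/40)*(1/(2*c)) = (7/40 + c)*(1/(2*c)) = (7/40 + c)/(2*c))
s(f(-1)) + v(V(-3)) = (11 - 1*(-1)) + (7 + 40*(⅕))/(80*(⅕)) = (11 + 1) + (1/80)*5*(7 + 8) = 12 + (1/80)*5*15 = 12 + 15/16 = 207/16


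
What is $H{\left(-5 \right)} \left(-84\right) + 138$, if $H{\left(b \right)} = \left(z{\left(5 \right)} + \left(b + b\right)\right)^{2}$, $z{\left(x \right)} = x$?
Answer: $-1962$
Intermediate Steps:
$H{\left(b \right)} = \left(5 + 2 b\right)^{2}$ ($H{\left(b \right)} = \left(5 + \left(b + b\right)\right)^{2} = \left(5 + 2 b\right)^{2}$)
$H{\left(-5 \right)} \left(-84\right) + 138 = \left(5 + 2 \left(-5\right)\right)^{2} \left(-84\right) + 138 = \left(5 - 10\right)^{2} \left(-84\right) + 138 = \left(-5\right)^{2} \left(-84\right) + 138 = 25 \left(-84\right) + 138 = -2100 + 138 = -1962$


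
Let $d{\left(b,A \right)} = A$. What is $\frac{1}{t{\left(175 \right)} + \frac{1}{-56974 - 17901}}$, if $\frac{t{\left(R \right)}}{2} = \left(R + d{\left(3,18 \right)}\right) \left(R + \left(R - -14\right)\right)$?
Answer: $\frac{74875}{10520236999} \approx 7.1172 \cdot 10^{-6}$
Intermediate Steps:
$t{\left(R \right)} = 2 \left(14 + 2 R\right) \left(18 + R\right)$ ($t{\left(R \right)} = 2 \left(R + 18\right) \left(R + \left(R - -14\right)\right) = 2 \left(18 + R\right) \left(R + \left(R + 14\right)\right) = 2 \left(18 + R\right) \left(R + \left(14 + R\right)\right) = 2 \left(18 + R\right) \left(14 + 2 R\right) = 2 \left(14 + 2 R\right) \left(18 + R\right)$)
$\frac{1}{t{\left(175 \right)} + \frac{1}{-56974 - 17901}} = \frac{1}{\left(504 + 4 \cdot 175^{2} + 100 \cdot 175\right) + \frac{1}{-56974 - 17901}} = \frac{1}{\left(504 + 4 \cdot 30625 + 17500\right) + \frac{1}{-74875}} = \frac{1}{\left(504 + 122500 + 17500\right) - \frac{1}{74875}} = \frac{1}{140504 - \frac{1}{74875}} = \frac{1}{\frac{10520236999}{74875}} = \frac{74875}{10520236999}$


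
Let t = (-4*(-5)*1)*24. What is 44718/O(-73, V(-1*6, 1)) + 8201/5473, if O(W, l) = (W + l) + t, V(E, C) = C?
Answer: 41347937/372164 ≈ 111.10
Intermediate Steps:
t = 480 (t = (20*1)*24 = 20*24 = 480)
O(W, l) = 480 + W + l (O(W, l) = (W + l) + 480 = 480 + W + l)
44718/O(-73, V(-1*6, 1)) + 8201/5473 = 44718/(480 - 73 + 1) + 8201/5473 = 44718/408 + 8201*(1/5473) = 44718*(1/408) + 8201/5473 = 7453/68 + 8201/5473 = 41347937/372164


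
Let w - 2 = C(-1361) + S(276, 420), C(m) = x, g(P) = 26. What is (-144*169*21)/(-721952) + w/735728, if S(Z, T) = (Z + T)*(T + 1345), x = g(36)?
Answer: 1409478949/592812836 ≈ 2.3776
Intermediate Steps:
x = 26
S(Z, T) = (1345 + T)*(T + Z) (S(Z, T) = (T + Z)*(1345 + T) = (1345 + T)*(T + Z))
C(m) = 26
w = 1228468 (w = 2 + (26 + (420² + 1345*420 + 1345*276 + 420*276)) = 2 + (26 + (176400 + 564900 + 371220 + 115920)) = 2 + (26 + 1228440) = 2 + 1228466 = 1228468)
(-144*169*21)/(-721952) + w/735728 = (-144*169*21)/(-721952) + 1228468/735728 = -24336*21*(-1/721952) + 1228468*(1/735728) = -511056*(-1/721952) + 307117/183932 = 4563/6446 + 307117/183932 = 1409478949/592812836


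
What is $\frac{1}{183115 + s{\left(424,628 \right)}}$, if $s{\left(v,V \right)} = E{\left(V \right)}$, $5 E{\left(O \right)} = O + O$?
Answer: $\frac{5}{916831} \approx 5.4536 \cdot 10^{-6}$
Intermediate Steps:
$E{\left(O \right)} = \frac{2 O}{5}$ ($E{\left(O \right)} = \frac{O + O}{5} = \frac{2 O}{5}$)
$s{\left(v,V \right)} = \frac{2 V}{5}$
$\frac{1}{183115 + s{\left(424,628 \right)}} = \frac{1}{183115 + \frac{2}{5} \cdot 628} = \frac{1}{183115 + \frac{1256}{5}} = \frac{1}{\frac{916831}{5}} = \frac{5}{916831}$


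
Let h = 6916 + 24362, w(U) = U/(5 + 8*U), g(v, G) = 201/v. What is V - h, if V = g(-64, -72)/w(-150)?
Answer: -20033933/640 ≈ -31303.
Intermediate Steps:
h = 31278
V = -16013/640 (V = (201/(-64))/((-150/(5 + 8*(-150)))) = (201*(-1/64))/((-150/(5 - 1200))) = -201/(64*((-150/(-1195)))) = -201/(64*((-150*(-1/1195)))) = -201/(64*30/239) = -201/64*239/30 = -16013/640 ≈ -25.020)
V - h = -16013/640 - 1*31278 = -16013/640 - 31278 = -20033933/640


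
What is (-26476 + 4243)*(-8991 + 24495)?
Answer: -344700432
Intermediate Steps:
(-26476 + 4243)*(-8991 + 24495) = -22233*15504 = -344700432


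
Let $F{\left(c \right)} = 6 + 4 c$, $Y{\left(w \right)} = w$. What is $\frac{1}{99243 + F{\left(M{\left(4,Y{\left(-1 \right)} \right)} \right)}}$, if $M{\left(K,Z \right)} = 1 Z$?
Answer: $\frac{1}{99245} \approx 1.0076 \cdot 10^{-5}$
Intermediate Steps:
$M{\left(K,Z \right)} = Z$
$\frac{1}{99243 + F{\left(M{\left(4,Y{\left(-1 \right)} \right)} \right)}} = \frac{1}{99243 + \left(6 + 4 \left(-1\right)\right)} = \frac{1}{99243 + \left(6 - 4\right)} = \frac{1}{99243 + 2} = \frac{1}{99245}$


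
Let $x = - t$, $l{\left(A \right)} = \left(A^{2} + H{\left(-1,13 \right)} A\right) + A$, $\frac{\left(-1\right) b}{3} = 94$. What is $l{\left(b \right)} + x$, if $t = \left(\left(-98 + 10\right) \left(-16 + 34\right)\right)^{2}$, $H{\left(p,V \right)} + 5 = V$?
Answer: $-2432070$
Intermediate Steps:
$b = -282$ ($b = \left(-3\right) 94 = -282$)
$H{\left(p,V \right)} = -5 + V$
$l{\left(A \right)} = A^{2} + 9 A$ ($l{\left(A \right)} = \left(A^{2} + \left(-5 + 13\right) A\right) + A = \left(A^{2} + 8 A\right) + A = A^{2} + 9 A$)
$t = 2509056$ ($t = \left(\left(-88\right) 18\right)^{2} = \left(-1584\right)^{2} = 2509056$)
$x = -2509056$ ($x = \left(-1\right) 2509056 = -2509056$)
$l{\left(b \right)} + x = - 282 \left(9 - 282\right) - 2509056 = \left(-282\right) \left(-273\right) - 2509056 = 76986 - 2509056 = -2432070$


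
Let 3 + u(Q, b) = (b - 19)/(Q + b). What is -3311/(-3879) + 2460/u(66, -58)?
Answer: -76004309/391779 ≈ -194.00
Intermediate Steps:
u(Q, b) = -3 + (-19 + b)/(Q + b) (u(Q, b) = -3 + (b - 19)/(Q + b) = -3 + (-19 + b)/(Q + b))
-3311/(-3879) + 2460/u(66, -58) = -3311/(-3879) + 2460/(((-19 - 3*66 - 2*(-58))/(66 - 58))) = -3311*(-1/3879) + 2460/(((-19 - 198 + 116)/8)) = 3311/3879 + 2460/(((1/8)*(-101))) = 3311/3879 + 2460/(-101/8) = 3311/3879 + 2460*(-8/101) = 3311/3879 - 19680/101 = -76004309/391779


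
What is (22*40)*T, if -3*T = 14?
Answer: -12320/3 ≈ -4106.7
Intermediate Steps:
T = -14/3 (T = -⅓*14 = -14/3 ≈ -4.6667)
(22*40)*T = (22*40)*(-14/3) = 880*(-14/3) = -12320/3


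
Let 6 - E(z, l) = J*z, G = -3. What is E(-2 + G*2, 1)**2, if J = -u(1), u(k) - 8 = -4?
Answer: 676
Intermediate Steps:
u(k) = 4 (u(k) = 8 - 4 = 4)
J = -4 (J = -1*4 = -4)
E(z, l) = 6 + 4*z (E(z, l) = 6 - (-4)*z = 6 + 4*z)
E(-2 + G*2, 1)**2 = (6 + 4*(-2 - 3*2))**2 = (6 + 4*(-2 - 6))**2 = (6 + 4*(-8))**2 = (6 - 32)**2 = (-26)**2 = 676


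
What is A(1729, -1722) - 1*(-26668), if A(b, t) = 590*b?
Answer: 1046778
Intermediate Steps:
A(1729, -1722) - 1*(-26668) = 590*1729 - 1*(-26668) = 1020110 + 26668 = 1046778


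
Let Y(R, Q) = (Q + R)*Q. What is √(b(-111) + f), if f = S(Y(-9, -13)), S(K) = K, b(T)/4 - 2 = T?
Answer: 5*I*√6 ≈ 12.247*I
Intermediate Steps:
Y(R, Q) = Q*(Q + R)
b(T) = 8 + 4*T
f = 286 (f = -13*(-13 - 9) = -13*(-22) = 286)
√(b(-111) + f) = √((8 + 4*(-111)) + 286) = √((8 - 444) + 286) = √(-436 + 286) = √(-150) = 5*I*√6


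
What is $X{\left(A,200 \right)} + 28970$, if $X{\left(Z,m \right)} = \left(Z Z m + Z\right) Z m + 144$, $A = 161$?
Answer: $166936453314$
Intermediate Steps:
$X{\left(Z,m \right)} = 144 + Z m \left(Z + m Z^{2}\right)$ ($X{\left(Z,m \right)} = \left(Z^{2} m + Z\right) Z m + 144 = \left(m Z^{2} + Z\right) Z m + 144 = \left(Z + m Z^{2}\right) Z m + 144 = Z \left(Z + m Z^{2}\right) m + 144 = Z m \left(Z + m Z^{2}\right) + 144 = 144 + Z m \left(Z + m Z^{2}\right)$)
$X{\left(A,200 \right)} + 28970 = \left(144 + 200 \cdot 161^{2} + 161^{3} \cdot 200^{2}\right) + 28970 = \left(144 + 200 \cdot 25921 + 4173281 \cdot 40000\right) + 28970 = \left(144 + 5184200 + 166931240000\right) + 28970 = 166936424344 + 28970 = 166936453314$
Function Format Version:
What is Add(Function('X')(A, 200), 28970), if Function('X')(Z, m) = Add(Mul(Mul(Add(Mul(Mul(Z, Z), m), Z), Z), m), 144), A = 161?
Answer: 166936453314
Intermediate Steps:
Function('X')(Z, m) = Add(144, Mul(Z, m, Add(Z, Mul(m, Pow(Z, 2))))) (Function('X')(Z, m) = Add(Mul(Mul(Add(Mul(Pow(Z, 2), m), Z), Z), m), 144) = Add(Mul(Mul(Add(Mul(m, Pow(Z, 2)), Z), Z), m), 144) = Add(Mul(Mul(Add(Z, Mul(m, Pow(Z, 2))), Z), m), 144) = Add(Mul(Mul(Z, Add(Z, Mul(m, Pow(Z, 2)))), m), 144) = Add(Mul(Z, m, Add(Z, Mul(m, Pow(Z, 2)))), 144) = Add(144, Mul(Z, m, Add(Z, Mul(m, Pow(Z, 2))))))
Add(Function('X')(A, 200), 28970) = Add(Add(144, Mul(200, Pow(161, 2)), Mul(Pow(161, 3), Pow(200, 2))), 28970) = Add(Add(144, Mul(200, 25921), Mul(4173281, 40000)), 28970) = Add(Add(144, 5184200, 166931240000), 28970) = Add(166936424344, 28970) = 166936453314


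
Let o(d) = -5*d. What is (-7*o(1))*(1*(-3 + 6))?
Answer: 105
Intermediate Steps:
(-7*o(1))*(1*(-3 + 6)) = (-(-35))*(1*(-3 + 6)) = (-7*(-5))*(1*3) = 35*3 = 105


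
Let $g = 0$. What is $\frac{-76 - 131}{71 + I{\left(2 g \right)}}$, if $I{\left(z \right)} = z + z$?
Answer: $- \frac{207}{71} \approx -2.9155$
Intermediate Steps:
$I{\left(z \right)} = 2 z$
$\frac{-76 - 131}{71 + I{\left(2 g \right)}} = \frac{-76 - 131}{71 + 2 \cdot 2 \cdot 0} = - \frac{207}{71 + 2 \cdot 0} = - \frac{207}{71 + 0} = - \frac{207}{71}$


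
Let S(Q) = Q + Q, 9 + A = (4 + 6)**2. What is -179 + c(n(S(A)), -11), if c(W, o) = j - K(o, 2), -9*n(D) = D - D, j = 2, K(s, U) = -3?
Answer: -174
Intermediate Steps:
A = 91 (A = -9 + (4 + 6)**2 = -9 + 10**2 = -9 + 100 = 91)
S(Q) = 2*Q
n(D) = 0 (n(D) = -(D - D)/9 = -1/9*0 = 0)
c(W, o) = 5 (c(W, o) = 2 - 1*(-3) = 2 + 3 = 5)
-179 + c(n(S(A)), -11) = -179 + 5 = -174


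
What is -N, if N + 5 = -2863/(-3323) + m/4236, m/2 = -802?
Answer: 15895891/3519057 ≈ 4.5171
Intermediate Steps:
m = -1604 (m = 2*(-802) = -1604)
N = -15895891/3519057 (N = -5 + (-2863/(-3323) - 1604/4236) = -5 + (-2863*(-1/3323) - 1604*1/4236) = -5 + (2863/3323 - 401/1059) = -5 + 1699394/3519057 = -15895891/3519057 ≈ -4.5171)
-N = -1*(-15895891/3519057) = 15895891/3519057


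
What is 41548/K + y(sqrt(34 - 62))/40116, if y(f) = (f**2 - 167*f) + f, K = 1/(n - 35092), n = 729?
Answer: -14318542943803/10029 - 83*I*sqrt(7)/10029 ≈ -1.4277e+9 - 0.021896*I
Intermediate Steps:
K = -1/34363 (K = 1/(729 - 35092) = 1/(-34363) = -1/34363 ≈ -2.9101e-5)
y(f) = f**2 - 166*f
41548/K + y(sqrt(34 - 62))/40116 = 41548/(-1/34363) + (sqrt(34 - 62)*(-166 + sqrt(34 - 62)))/40116 = 41548*(-34363) + (sqrt(-28)*(-166 + sqrt(-28)))*(1/40116) = -1427713924 + ((2*I*sqrt(7))*(-166 + 2*I*sqrt(7)))*(1/40116) = -1427713924 + (2*I*sqrt(7)*(-166 + 2*I*sqrt(7)))*(1/40116) = -1427713924 + I*sqrt(7)*(-166 + 2*I*sqrt(7))/20058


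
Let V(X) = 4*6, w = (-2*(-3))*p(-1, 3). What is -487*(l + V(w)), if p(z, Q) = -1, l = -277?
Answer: 123211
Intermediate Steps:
w = -6 (w = -2*(-3)*(-1) = 6*(-1) = -6)
V(X) = 24
-487*(l + V(w)) = -487*(-277 + 24) = -487*(-253) = 123211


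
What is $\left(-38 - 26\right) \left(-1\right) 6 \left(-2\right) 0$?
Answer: $0$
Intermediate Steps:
$\left(-38 - 26\right) \left(-1\right) 6 \left(-2\right) 0 = - 64 \left(-6\right) \left(-2\right) 0 = - 64 \cdot 12 \cdot 0 = \left(-64\right) 0 = 0$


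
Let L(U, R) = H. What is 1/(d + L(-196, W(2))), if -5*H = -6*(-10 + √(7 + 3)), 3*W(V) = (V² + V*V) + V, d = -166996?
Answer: -104380/17432295031 - 3*√10/69729180124 ≈ -5.9879e-6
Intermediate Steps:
W(V) = V/3 + 2*V²/3 (W(V) = ((V² + V*V) + V)/3 = ((V² + V²) + V)/3 = (2*V² + V)/3 = (V + 2*V²)/3 = V/3 + 2*V²/3)
H = -12 + 6*√10/5 (H = -(-6)*(-10 + √(7 + 3))/5 = -(-6)*(-10 + √10)/5 = -(60 - 6*√10)/5 = -12 + 6*√10/5 ≈ -8.2053)
L(U, R) = -12 + 6*√10/5
1/(d + L(-196, W(2))) = 1/(-166996 + (-12 + 6*√10/5)) = 1/(-167008 + 6*√10/5)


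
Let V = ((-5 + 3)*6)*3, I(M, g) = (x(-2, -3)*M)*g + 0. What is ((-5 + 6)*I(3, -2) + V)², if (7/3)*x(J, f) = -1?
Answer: 54756/49 ≈ 1117.5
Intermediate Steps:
x(J, f) = -3/7 (x(J, f) = (3/7)*(-1) = -3/7)
I(M, g) = -3*M*g/7 (I(M, g) = (-3*M/7)*g + 0 = -3*M*g/7 + 0 = -3*M*g/7)
V = -36 (V = -2*6*3 = -12*3 = -36)
((-5 + 6)*I(3, -2) + V)² = ((-5 + 6)*(-3/7*3*(-2)) - 36)² = (1*(18/7) - 36)² = (18/7 - 36)² = (-234/7)² = 54756/49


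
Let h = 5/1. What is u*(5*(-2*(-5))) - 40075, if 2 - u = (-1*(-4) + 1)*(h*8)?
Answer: -49975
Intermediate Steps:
h = 5 (h = 5*1 = 5)
u = -198 (u = 2 - (-1*(-4) + 1)*5*8 = 2 - (4 + 1)*40 = 2 - 5*40 = 2 - 1*200 = 2 - 200 = -198)
u*(5*(-2*(-5))) - 40075 = -990*(-2*(-5)) - 40075 = -990*10 - 40075 = -198*50 - 40075 = -9900 - 40075 = -49975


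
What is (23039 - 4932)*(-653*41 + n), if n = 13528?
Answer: -239827215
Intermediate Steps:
(23039 - 4932)*(-653*41 + n) = (23039 - 4932)*(-653*41 + 13528) = 18107*(-26773 + 13528) = 18107*(-13245) = -239827215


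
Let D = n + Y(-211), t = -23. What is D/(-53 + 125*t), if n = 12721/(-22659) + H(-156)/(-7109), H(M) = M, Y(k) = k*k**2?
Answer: 756600543298723/235825264584 ≈ 3208.3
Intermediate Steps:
Y(k) = k**3
n = -86898785/161082831 (n = 12721/(-22659) - 156/(-7109) = 12721*(-1/22659) - 156*(-1/7109) = -12721/22659 + 156/7109 = -86898785/161082831 ≈ -0.53947)
D = -1513201086597446/161082831 (D = -86898785/161082831 + (-211)**3 = -86898785/161082831 - 9393931 = -1513201086597446/161082831 ≈ -9.3939e+6)
D/(-53 + 125*t) = -1513201086597446/(161082831*(-53 + 125*(-23))) = -1513201086597446/(161082831*(-53 - 2875)) = -1513201086597446/161082831/(-2928) = -1513201086597446/161082831*(-1/2928) = 756600543298723/235825264584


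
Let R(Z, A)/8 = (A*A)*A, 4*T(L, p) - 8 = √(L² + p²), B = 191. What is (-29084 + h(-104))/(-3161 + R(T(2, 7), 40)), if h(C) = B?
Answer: -9631/169613 ≈ -0.056782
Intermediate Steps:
h(C) = 191
T(L, p) = 2 + √(L² + p²)/4
R(Z, A) = 8*A³ (R(Z, A) = 8*((A*A)*A) = 8*(A²*A) = 8*A³)
(-29084 + h(-104))/(-3161 + R(T(2, 7), 40)) = (-29084 + 191)/(-3161 + 8*40³) = -28893/(-3161 + 8*64000) = -28893/(-3161 + 512000) = -28893/508839 = -28893*1/508839 = -9631/169613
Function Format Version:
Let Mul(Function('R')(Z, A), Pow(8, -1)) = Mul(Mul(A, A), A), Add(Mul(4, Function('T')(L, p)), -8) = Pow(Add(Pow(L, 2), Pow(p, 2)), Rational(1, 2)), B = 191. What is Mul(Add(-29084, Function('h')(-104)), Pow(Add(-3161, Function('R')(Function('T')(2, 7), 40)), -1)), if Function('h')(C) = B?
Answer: Rational(-9631, 169613) ≈ -0.056782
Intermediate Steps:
Function('h')(C) = 191
Function('T')(L, p) = Add(2, Mul(Rational(1, 4), Pow(Add(Pow(L, 2), Pow(p, 2)), Rational(1, 2))))
Function('R')(Z, A) = Mul(8, Pow(A, 3)) (Function('R')(Z, A) = Mul(8, Mul(Mul(A, A), A)) = Mul(8, Mul(Pow(A, 2), A)) = Mul(8, Pow(A, 3)))
Mul(Add(-29084, Function('h')(-104)), Pow(Add(-3161, Function('R')(Function('T')(2, 7), 40)), -1)) = Mul(Add(-29084, 191), Pow(Add(-3161, Mul(8, Pow(40, 3))), -1)) = Mul(-28893, Pow(Add(-3161, Mul(8, 64000)), -1)) = Mul(-28893, Pow(Add(-3161, 512000), -1)) = Mul(-28893, Pow(508839, -1)) = Mul(-28893, Rational(1, 508839)) = Rational(-9631, 169613)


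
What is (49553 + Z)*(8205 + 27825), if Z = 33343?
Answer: 2986742880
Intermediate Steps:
(49553 + Z)*(8205 + 27825) = (49553 + 33343)*(8205 + 27825) = 82896*36030 = 2986742880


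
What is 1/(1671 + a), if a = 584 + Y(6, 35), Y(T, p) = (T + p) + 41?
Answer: 1/2337 ≈ 0.00042790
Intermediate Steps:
Y(T, p) = 41 + T + p
a = 666 (a = 584 + (41 + 6 + 35) = 584 + 82 = 666)
1/(1671 + a) = 1/(1671 + 666) = 1/2337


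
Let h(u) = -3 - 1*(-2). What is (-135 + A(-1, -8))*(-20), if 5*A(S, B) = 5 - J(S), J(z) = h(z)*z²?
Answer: 2676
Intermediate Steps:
h(u) = -1 (h(u) = -3 + 2 = -1)
J(z) = -z²
A(S, B) = 1 + S²/5 (A(S, B) = (5 - (-1)*S²)/5 = (5 + S²)/5 = 1 + S²/5)
(-135 + A(-1, -8))*(-20) = (-135 + (1 + (⅕)*(-1)²))*(-20) = (-135 + (1 + (⅕)*1))*(-20) = (-135 + (1 + ⅕))*(-20) = (-135 + 6/5)*(-20) = -669/5*(-20) = 2676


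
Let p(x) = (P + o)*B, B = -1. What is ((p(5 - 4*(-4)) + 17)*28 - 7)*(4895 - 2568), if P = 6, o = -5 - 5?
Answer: 1351987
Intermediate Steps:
o = -10
p(x) = 4 (p(x) = (6 - 10)*(-1) = -4*(-1) = 4)
((p(5 - 4*(-4)) + 17)*28 - 7)*(4895 - 2568) = ((4 + 17)*28 - 7)*(4895 - 2568) = (21*28 - 7)*2327 = (588 - 7)*2327 = 581*2327 = 1351987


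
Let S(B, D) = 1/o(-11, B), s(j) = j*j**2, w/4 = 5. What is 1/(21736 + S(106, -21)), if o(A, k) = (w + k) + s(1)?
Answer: 127/2760473 ≈ 4.6007e-5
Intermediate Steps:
w = 20 (w = 4*5 = 20)
s(j) = j**3
o(A, k) = 21 + k (o(A, k) = (20 + k) + 1**3 = (20 + k) + 1 = 21 + k)
S(B, D) = 1/(21 + B)
1/(21736 + S(106, -21)) = 1/(21736 + 1/(21 + 106)) = 1/(21736 + 1/127) = 1/(2760473/127) = 127/2760473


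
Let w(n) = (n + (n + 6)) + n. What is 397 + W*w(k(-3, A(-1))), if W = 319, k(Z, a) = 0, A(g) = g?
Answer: 2311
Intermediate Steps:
w(n) = 6 + 3*n (w(n) = (n + (6 + n)) + n = (6 + 2*n) + n = 6 + 3*n)
397 + W*w(k(-3, A(-1))) = 397 + 319*(6 + 3*0) = 397 + 319*(6 + 0) = 397 + 319*6 = 397 + 1914 = 2311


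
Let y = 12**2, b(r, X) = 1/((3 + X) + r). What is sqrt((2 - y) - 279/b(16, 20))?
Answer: I*sqrt(11023) ≈ 104.99*I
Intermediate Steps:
b(r, X) = 1/(3 + X + r)
y = 144
sqrt((2 - y) - 279/b(16, 20)) = sqrt((2 - 1*144) - 279/(1/(3 + 20 + 16))) = sqrt((2 - 144) - 279/(1/39)) = sqrt(-142 - 279/1/39) = sqrt(-142 - 279*39) = sqrt(-142 - 10881) = sqrt(-11023) = I*sqrt(11023)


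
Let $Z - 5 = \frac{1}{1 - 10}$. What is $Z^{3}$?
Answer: $\frac{85184}{729} \approx 116.85$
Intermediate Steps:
$Z = \frac{44}{9}$ ($Z = 5 + \frac{1}{1 - 10} = 5 + \frac{1}{-9} = 5 - \frac{1}{9} = \frac{44}{9} \approx 4.8889$)
$Z^{3} = \left(\frac{44}{9}\right)^{3} = \frac{85184}{729}$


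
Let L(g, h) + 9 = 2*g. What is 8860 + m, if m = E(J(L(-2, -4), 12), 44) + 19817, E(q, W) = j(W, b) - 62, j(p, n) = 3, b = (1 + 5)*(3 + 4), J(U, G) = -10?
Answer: 28618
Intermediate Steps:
L(g, h) = -9 + 2*g
b = 42 (b = 6*7 = 42)
E(q, W) = -59 (E(q, W) = 3 - 62 = -59)
m = 19758 (m = -59 + 19817 = 19758)
8860 + m = 8860 + 19758 = 28618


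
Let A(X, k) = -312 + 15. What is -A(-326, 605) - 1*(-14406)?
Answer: 14703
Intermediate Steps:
A(X, k) = -297
-A(-326, 605) - 1*(-14406) = -1*(-297) - 1*(-14406) = 297 + 14406 = 14703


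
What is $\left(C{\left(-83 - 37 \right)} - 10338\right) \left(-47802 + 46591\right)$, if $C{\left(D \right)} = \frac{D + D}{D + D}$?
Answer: $12518107$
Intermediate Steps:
$C{\left(D \right)} = 1$ ($C{\left(D \right)} = \frac{2 D}{2 D} = 2 D \frac{1}{2 D} = 1$)
$\left(C{\left(-83 - 37 \right)} - 10338\right) \left(-47802 + 46591\right) = \left(1 - 10338\right) \left(-47802 + 46591\right) = \left(-10337\right) \left(-1211\right) = 12518107$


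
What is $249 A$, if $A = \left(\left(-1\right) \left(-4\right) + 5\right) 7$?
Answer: $15687$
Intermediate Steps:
$A = 63$ ($A = \left(4 + 5\right) 7 = 9 \cdot 7 = 63$)
$249 A = 249 \cdot 63 = 15687$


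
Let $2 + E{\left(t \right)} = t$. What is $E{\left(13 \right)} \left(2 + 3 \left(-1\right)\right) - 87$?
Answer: $-98$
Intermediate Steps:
$E{\left(t \right)} = -2 + t$
$E{\left(13 \right)} \left(2 + 3 \left(-1\right)\right) - 87 = \left(-2 + 13\right) \left(2 + 3 \left(-1\right)\right) - 87 = 11 \left(2 - 3\right) - 87 = 11 \left(-1\right) - 87 = -11 - 87 = -98$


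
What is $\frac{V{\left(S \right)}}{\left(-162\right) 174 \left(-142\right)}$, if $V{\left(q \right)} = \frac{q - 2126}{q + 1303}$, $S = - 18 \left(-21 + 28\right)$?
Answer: $- \frac{563}{1177793298} \approx -4.7801 \cdot 10^{-7}$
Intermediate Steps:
$S = -126$ ($S = \left(-18\right) 7 = -126$)
$V{\left(q \right)} = \frac{-2126 + q}{1303 + q}$
$\frac{V{\left(S \right)}}{\left(-162\right) 174 \left(-142\right)} = \frac{\frac{1}{1303 - 126} \left(-2126 - 126\right)}{\left(-162\right) 174 \left(-142\right)} = \frac{\frac{1}{1177} \left(-2252\right)}{\left(-28188\right) \left(-142\right)} = \frac{\frac{1}{1177} \left(-2252\right)}{4002696} = \left(- \frac{2252}{1177}\right) \frac{1}{4002696} = - \frac{563}{1177793298}$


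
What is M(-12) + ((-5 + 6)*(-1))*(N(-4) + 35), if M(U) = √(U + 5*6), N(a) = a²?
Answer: -51 + 3*√2 ≈ -46.757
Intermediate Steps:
M(U) = √(30 + U) (M(U) = √(U + 30) = √(30 + U))
M(-12) + ((-5 + 6)*(-1))*(N(-4) + 35) = √(30 - 12) + ((-5 + 6)*(-1))*((-4)² + 35) = √18 + (1*(-1))*(16 + 35) = 3*√2 - 1*51 = 3*√2 - 51 = -51 + 3*√2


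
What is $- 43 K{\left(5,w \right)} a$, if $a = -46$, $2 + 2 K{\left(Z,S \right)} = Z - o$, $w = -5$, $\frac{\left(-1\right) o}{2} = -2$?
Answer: $-989$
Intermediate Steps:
$o = 4$ ($o = \left(-2\right) \left(-2\right) = 4$)
$K{\left(Z,S \right)} = -3 + \frac{Z}{2}$ ($K{\left(Z,S \right)} = -1 + \frac{Z - 4}{2} = -1 + \frac{-4 + Z}{2} = -1 + \left(-2 + \frac{Z}{2}\right) = -3 + \frac{Z}{2}$)
$- 43 K{\left(5,w \right)} a = - 43 \left(-3 + \frac{1}{2} \cdot 5\right) \left(-46\right) = - 43 \left(-3 + \frac{5}{2}\right) \left(-46\right) = \left(-43\right) \left(- \frac{1}{2}\right) \left(-46\right) = \frac{43}{2} \left(-46\right) = -989$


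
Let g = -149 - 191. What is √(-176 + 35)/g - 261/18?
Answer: -29/2 - I*√141/340 ≈ -14.5 - 0.034925*I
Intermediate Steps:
g = -340
√(-176 + 35)/g - 261/18 = √(-176 + 35)/(-340) - 261/18 = √(-141)*(-1/340) - 261*1/18 = (I*√141)*(-1/340) - 29/2 = -I*√141/340 - 29/2 = -29/2 - I*√141/340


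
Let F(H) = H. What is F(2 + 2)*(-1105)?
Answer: -4420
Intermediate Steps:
F(2 + 2)*(-1105) = (2 + 2)*(-1105) = 4*(-1105) = -4420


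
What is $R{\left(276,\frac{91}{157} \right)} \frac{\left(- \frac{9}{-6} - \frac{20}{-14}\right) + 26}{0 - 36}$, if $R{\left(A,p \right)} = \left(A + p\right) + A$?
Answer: $- \frac{3903975}{8792} \approx -444.04$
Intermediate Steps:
$R{\left(A,p \right)} = p + 2 A$
$R{\left(276,\frac{91}{157} \right)} \frac{\left(- \frac{9}{-6} - \frac{20}{-14}\right) + 26}{0 - 36} = \left(\frac{91}{157} + 2 \cdot 276\right) \frac{\left(- \frac{9}{-6} - \frac{20}{-14}\right) + 26}{0 - 36} = \left(91 \cdot \frac{1}{157} + 552\right) \frac{\left(\left(-9\right) \left(- \frac{1}{6}\right) - - \frac{10}{7}\right) + 26}{-36} = \left(\frac{91}{157} + 552\right) \left(\left(\frac{3}{2} + \frac{10}{7}\right) + 26\right) \left(- \frac{1}{36}\right) = \frac{86755 \left(\frac{41}{14} + 26\right) \left(- \frac{1}{36}\right)}{157} = \frac{86755 \cdot \frac{405}{14} \left(- \frac{1}{36}\right)}{157} = \frac{86755}{157} \left(- \frac{45}{56}\right) = - \frac{3903975}{8792}$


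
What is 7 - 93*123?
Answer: -11432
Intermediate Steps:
7 - 93*123 = 7 - 11439 = -11432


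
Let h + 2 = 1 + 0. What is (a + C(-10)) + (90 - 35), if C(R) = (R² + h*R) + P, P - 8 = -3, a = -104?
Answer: 66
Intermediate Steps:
P = 5 (P = 8 - 3 = 5)
h = -1 (h = -2 + (1 + 0) = -2 + 1 = -1)
C(R) = 5 + R² - R (C(R) = (R² - R) + 5 = 5 + R² - R)
(a + C(-10)) + (90 - 35) = (-104 + (5 + (-10)² - 1*(-10))) + (90 - 35) = (-104 + (5 + 100 + 10)) + 55 = (-104 + 115) + 55 = 11 + 55 = 66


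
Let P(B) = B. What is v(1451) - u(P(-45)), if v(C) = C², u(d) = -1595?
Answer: 2106996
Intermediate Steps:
v(1451) - u(P(-45)) = 1451² - 1*(-1595) = 2105401 + 1595 = 2106996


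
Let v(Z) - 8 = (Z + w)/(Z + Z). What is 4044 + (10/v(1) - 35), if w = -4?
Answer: 52137/13 ≈ 4010.5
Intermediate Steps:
v(Z) = 8 + (-4 + Z)/(2*Z) (v(Z) = 8 + (Z - 4)/(Z + Z) = 8 + (-4 + Z)/((2*Z)) = 8 + (-4 + Z)*(1/(2*Z)) = 8 + (-4 + Z)/(2*Z))
4044 + (10/v(1) - 35) = 4044 + (10/(17/2 - 2/1) - 35) = 4044 + (10/(17/2 - 2*1) - 35) = 4044 + (10/(17/2 - 2) - 35) = 4044 + (10/(13/2) - 35) = 4044 + ((2/13)*10 - 35) = 4044 + (20/13 - 35) = 4044 - 435/13 = 52137/13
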